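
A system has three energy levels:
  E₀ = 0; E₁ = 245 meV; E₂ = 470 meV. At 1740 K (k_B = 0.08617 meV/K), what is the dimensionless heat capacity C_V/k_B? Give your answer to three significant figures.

0.631

k_BT = 0.08617 × 1740 K = 149.94 meV.
Eᵢ/kT = 0, 1.6340, 3.1346.
Z = Σ e^(−Eᵢ/kT) = e^(−0) + e^(−1.6340) + e^(−3.1346) = 1.0000 + 0.19515 + 0.043517 = 1.2387.
⟨E⟩ = 55.110 meV, ⟨E²⟩ = 17217 meV².
C_V/k_B = (⟨E²⟩ − ⟨E⟩²)/(kT)² = (17217 − 3037.1)/22482 = 0.631.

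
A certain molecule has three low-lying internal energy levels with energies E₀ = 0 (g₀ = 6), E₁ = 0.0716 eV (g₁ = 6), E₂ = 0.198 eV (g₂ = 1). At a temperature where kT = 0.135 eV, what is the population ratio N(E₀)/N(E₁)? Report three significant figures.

1.70

n₀/n₁ = (g₀/g₁) exp[−(E₀−E₁)/kT] = (6/6) × exp(−(-0.0716 eV)/(0.135 eV)) = (6/6) × exp(0.53037) = 1.70.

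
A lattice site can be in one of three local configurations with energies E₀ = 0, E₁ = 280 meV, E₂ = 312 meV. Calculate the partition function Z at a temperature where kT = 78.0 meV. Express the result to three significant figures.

Eᵢ/kT = 0, 3.5897, 4.0000.
Z = Σ e^(−Eᵢ/kT) = e^(−0) + e^(−3.5897) + e^(−4.0000) = 1.0000 + 0.027607 + 0.018316 = 1.0459.

Z = 1.05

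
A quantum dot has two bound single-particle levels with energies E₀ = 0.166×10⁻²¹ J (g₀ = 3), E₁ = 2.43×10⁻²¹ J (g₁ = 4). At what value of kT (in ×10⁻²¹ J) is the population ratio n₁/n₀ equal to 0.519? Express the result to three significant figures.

2.40 ×10⁻²¹ J

n₁/n₀ = (g₁/g₀) exp[−(E₁−E₀)/kT] = 0.519.
⇒ (E₁−E₀)/kT = ln((4/3)/0.519) = ln(2.5690) = 0.94352.
kT = 2.264 ×10⁻²¹ J / 0.94352 = 2.40 ×10⁻²¹ J.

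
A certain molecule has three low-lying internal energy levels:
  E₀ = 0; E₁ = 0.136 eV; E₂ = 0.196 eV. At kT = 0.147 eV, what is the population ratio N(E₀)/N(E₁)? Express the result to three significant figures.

2.52

n₀/n₁ = exp[−(E₀−E₁)/kT] = exp(−(-0.136 eV)/(0.147 eV)) = exp(0.92517) = 2.52.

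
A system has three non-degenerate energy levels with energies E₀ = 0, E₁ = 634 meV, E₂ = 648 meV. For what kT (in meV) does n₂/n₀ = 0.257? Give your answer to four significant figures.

n₂/n₀ = exp[−(E₂−E₀)/kT] = 0.257.
⇒ (E₂−E₀)/kT = ln(1/0.257) = ln(3.89105) = 1.35868.
kT = 648 meV / 1.35868 = 476.9 meV.

476.9 meV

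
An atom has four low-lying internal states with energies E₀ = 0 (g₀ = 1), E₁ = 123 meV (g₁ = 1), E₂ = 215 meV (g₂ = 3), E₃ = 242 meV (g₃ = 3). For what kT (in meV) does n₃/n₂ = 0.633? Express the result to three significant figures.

59.0 meV

n₃/n₂ = (g₃/g₂) exp[−(E₃−E₂)/kT] = 0.633.
⇒ (E₃−E₂)/kT = ln((3/3)/0.633) = ln(1.5798) = 0.45730.
kT = 27 meV / 0.45730 = 59.0 meV.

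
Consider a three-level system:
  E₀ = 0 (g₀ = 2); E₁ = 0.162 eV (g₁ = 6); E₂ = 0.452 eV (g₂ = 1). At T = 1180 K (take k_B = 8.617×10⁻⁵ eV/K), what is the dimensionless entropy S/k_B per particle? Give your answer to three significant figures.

k_BT = 8.617×10⁻⁵ × 1180 K = 0.10168 eV.
Eᵢ/kT = 0, 1.5932, 4.4453.
Z = Σ gᵢe^(−Eᵢ/kT) = 2·e^(−0) + 6·e^(−1.5932) + 1·e^(−4.4453) = 2.0000 + 1.2196 + 0.011734 = 3.2313.
⟨E⟩ = Σ EᵢPᵢ = 0.062786 eV.
S/k_B = ln Z + ⟨E⟩/kT = ln(3.2313) + 0.062786/0.10168 = 1.1729 + 0.61749 = 1.79.

1.79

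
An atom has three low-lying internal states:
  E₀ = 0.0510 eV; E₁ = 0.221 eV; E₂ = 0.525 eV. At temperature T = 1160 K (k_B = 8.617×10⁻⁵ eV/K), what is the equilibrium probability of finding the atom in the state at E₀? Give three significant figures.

0.839

k_BT = 8.617×10⁻⁵ × 1160 K = 0.099957 eV.
Eᵢ/kT = 0.51022, 2.2110, 5.2523.
Z = Σ e^(−Eᵢ/kT) = e^(−0.51022) + e^(−2.2110) + e^(−5.2523) = 0.60036 + 0.10959 + 0.0052355 = 0.71519.
P₀ = e^(−E₀/kT) / Z = 0.60036/0.71519 = 0.839.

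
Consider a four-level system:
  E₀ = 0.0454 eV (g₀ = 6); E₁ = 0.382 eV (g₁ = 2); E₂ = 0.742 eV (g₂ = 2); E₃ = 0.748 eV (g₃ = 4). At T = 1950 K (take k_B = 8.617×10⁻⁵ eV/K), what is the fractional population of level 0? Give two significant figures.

k_BT = 8.617×10⁻⁵ × 1950 K = 0.1680 eV.
Eᵢ/kT = 0.2702, 2.274, 4.417, 4.452.
Z = Σ gᵢe^(−Eᵢ/kT) = 6·e^(−0.2702) + 2·e^(−2.274) + 2·e^(−4.417) + 4·e^(−4.452) = 4.579 + 0.2058 + 0.02414 + 0.04662 = 4.856.
P₀ = g₀ e^(−E₀/kT) / Z = 4.579/4.856 = 0.94.

0.94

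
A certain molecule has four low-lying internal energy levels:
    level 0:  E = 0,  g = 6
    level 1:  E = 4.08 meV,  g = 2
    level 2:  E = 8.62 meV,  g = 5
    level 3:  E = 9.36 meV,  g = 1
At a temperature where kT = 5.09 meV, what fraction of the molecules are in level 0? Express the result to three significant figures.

0.752

Eᵢ/kT = 0, 0.80157, 1.6935, 1.8389.
Z = Σ gᵢe^(−Eᵢ/kT) = 6·e^(−0) + 2·e^(−0.80157) + 5·e^(−1.6935) + 1·e^(−1.8389) = 6.0000 + 0.89725 + 0.91937 + 0.15899 = 7.9756.
P₀ = g₀ e^(−E₀/kT) / Z = 6.0000/7.9756 = 0.752.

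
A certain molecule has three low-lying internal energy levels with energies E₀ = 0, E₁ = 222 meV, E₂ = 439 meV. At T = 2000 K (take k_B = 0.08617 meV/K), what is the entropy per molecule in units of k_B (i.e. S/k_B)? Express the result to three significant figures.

k_BT = 0.08617 × 2000 K = 172.34 meV.
Eᵢ/kT = 0, 1.2882, 2.5473.
Z = Σ e^(−Eᵢ/kT) = e^(−0) + e^(−1.2882) + e^(−2.5473) = 1.0000 + 0.27577 + 0.078293 = 1.3541.
⟨E⟩ = Σ EᵢPᵢ = 70.594 meV.
S/k_B = ln Z + ⟨E⟩/kT = ln(1.3541) + 70.594/172.34 = 0.30314 + 0.40962 = 0.713.

0.713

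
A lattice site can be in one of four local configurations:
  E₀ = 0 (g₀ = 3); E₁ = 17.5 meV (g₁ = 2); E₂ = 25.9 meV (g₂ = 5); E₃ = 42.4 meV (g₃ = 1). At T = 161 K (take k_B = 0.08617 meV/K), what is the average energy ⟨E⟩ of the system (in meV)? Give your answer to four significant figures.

7.279 meV

k_BT = 0.08617 × 161 K = 13.8734 meV.
Eᵢ/kT = 0, 1.26141, 1.86688, 3.05621.
Z = Σ gᵢe^(−Eᵢ/kT) = 3·e^(−0) + 2·e^(−1.26141) + 5·e^(−1.86688) + 1·e^(−3.05621) = 3.00000 + 0.566509 + 0.773026 + 0.0470657 = 4.38660.
⟨E⟩ = Σ Eᵢ gᵢe^(−Eᵢ/kT) / Z = (0·3.00000 + 17.5·0.566509 + 25.9·0.773026 + 42.4·0.0470657) / 4.38660 = 7.279 meV.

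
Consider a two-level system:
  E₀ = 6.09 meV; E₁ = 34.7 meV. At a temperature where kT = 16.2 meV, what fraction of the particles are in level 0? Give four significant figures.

0.8540

Eᵢ/kT = 0.375926, 2.14198.
Z = Σ e^(−Eᵢ/kT) = e^(−0.375926) + e^(−2.14198) = 0.686653 + 0.117422 = 0.804075.
P₀ = e^(−E₀/kT) / Z = 0.686653/0.804075 = 0.8540.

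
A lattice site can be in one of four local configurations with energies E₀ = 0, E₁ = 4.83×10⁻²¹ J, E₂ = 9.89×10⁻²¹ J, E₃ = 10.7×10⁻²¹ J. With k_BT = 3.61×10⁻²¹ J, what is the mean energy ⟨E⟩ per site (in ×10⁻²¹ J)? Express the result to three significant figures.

Eᵢ/kT = 0, 1.3380, 2.7396, 2.9640.
Z = Σ e^(−Eᵢ/kT) = e^(−0) + e^(−1.3380) + e^(−2.7396) + e^(−2.9640) = 1.0000 + 0.26237 + 0.064596 + 0.051612 = 1.3786.
⟨E⟩ = Σ Eᵢ e^(−Eᵢ/kT) / Z = (0·1.0000 + 4.83·0.26237 + 9.89·0.064596 + 10.7·0.051612) / 1.3786 = 1.78 ×10⁻²¹ J.

1.78 ×10⁻²¹ J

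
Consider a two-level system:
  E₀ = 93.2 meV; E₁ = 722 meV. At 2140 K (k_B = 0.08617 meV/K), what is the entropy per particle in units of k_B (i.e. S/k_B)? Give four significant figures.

0.1416

k_BT = 0.08617 × 2140 K = 184.404 meV.
Eᵢ/kT = 0.505412, 3.91532.
Z = Σ e^(−Eᵢ/kT) = e^(−0.505412) + e^(−3.91532) = 0.603257 + 0.0199342 = 0.623191.
⟨E⟩ = Σ EᵢPᵢ = 113.314 meV.
S/k_B = ln Z + ⟨E⟩/kT = ln(0.623191) + 113.314/184.404 = -0.472902 + 0.614488 = 0.1416.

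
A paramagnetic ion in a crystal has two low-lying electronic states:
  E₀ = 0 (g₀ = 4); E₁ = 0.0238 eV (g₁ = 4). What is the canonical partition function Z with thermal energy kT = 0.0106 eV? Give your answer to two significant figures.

Eᵢ/kT = 0, 2.245.
Z = Σ gᵢe^(−Eᵢ/kT) = 4·e^(−0) + 4·e^(−2.245) = 4.000 + 0.4237 = 4.424.

Z = 4.4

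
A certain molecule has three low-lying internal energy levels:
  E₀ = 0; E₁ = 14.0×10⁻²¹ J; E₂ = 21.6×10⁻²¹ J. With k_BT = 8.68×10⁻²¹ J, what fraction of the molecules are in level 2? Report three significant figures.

0.0648

Eᵢ/kT = 0, 1.6129, 2.4885.
Z = Σ e^(−Eᵢ/kT) = e^(−0) + e^(−1.6129) + e^(−2.4885) = 1.0000 + 0.19931 + 0.083034 = 1.2823.
P₂ = e^(−E₂/kT) / Z = 0.083034/1.2823 = 0.0648.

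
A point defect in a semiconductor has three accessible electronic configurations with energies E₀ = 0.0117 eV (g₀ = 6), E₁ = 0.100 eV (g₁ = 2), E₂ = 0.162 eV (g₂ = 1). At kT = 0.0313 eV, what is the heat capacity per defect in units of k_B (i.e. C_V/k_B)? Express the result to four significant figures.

0.1818

Eᵢ/kT = 0.373802, 3.19489, 5.17572.
Z = Σ gᵢe^(−Eᵢ/kT) = 6·e^(−0.373802) + 2·e^(−3.19489) + 1·e^(−5.17572) = 4.12868 + 0.0819421 + 0.00565215 = 4.21627.
⟨E⟩ = 0.0136176 eV, ⟨E²⟩ = 0.000363575 eV².
C_V/k_B = (⟨E²⟩ − ⟨E⟩²)/(kT)² = (0.000363575 − 0.000185439)/0.000979690 = 0.1818.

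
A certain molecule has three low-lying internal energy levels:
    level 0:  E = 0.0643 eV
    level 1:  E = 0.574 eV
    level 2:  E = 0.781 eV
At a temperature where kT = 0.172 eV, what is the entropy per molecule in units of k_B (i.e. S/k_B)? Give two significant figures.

0.27

Eᵢ/kT = 0.3738, 3.337, 4.541.
Z = Σ e^(−Eᵢ/kT) = e^(−0.3738) + e^(−3.337) + e^(−4.541) = 0.6881 + 0.03554 + 0.01066 = 0.7343.
⟨E⟩ = Σ EᵢPᵢ = 0.09937 eV.
S/k_B = ln Z + ⟨E⟩/kT = ln(0.7343) + 0.09937/0.172 = -0.3088 + 0.5777 = 0.27.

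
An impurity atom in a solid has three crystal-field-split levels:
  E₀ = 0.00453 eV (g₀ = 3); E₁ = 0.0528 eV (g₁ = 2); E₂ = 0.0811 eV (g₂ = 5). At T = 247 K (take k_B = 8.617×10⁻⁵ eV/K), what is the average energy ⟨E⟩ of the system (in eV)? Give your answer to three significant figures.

0.0107 eV

k_BT = 8.617×10⁻⁵ × 247 K = 0.021284 eV.
Eᵢ/kT = 0.21284, 2.4807, 3.8104.
Z = Σ gᵢe^(−Eᵢ/kT) = 3·e^(−0.21284) + 2·e^(−2.4807) + 5·e^(−3.8104) = 2.4249 + 0.16737 + 0.11070 = 2.7030.
⟨E⟩ = Σ Eᵢ gᵢe^(−Eᵢ/kT) / Z = (0.00453·2.4249 + 0.0528·0.16737 + 0.0811·0.11070) / 2.7030 = 0.0107 eV.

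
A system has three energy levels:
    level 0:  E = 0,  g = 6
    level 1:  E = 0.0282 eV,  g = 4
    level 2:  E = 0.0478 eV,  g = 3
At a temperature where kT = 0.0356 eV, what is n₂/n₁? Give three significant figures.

0.432

n₂/n₁ = (g₂/g₁) exp[−(E₂−E₁)/kT] = (3/4) × exp(−(0.0196 eV)/(0.0356 eV)) = (3/4) × exp(-0.55056) = 0.432.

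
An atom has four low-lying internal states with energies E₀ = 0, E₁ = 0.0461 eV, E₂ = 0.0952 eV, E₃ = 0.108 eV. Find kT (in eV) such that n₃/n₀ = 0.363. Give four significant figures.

0.1066 eV

n₃/n₀ = exp[−(E₃−E₀)/kT] = 0.363.
⇒ (E₃−E₀)/kT = ln(1/0.363) = ln(2.75482) = 1.01335.
kT = 0.108 eV / 1.01335 = 0.1066 eV.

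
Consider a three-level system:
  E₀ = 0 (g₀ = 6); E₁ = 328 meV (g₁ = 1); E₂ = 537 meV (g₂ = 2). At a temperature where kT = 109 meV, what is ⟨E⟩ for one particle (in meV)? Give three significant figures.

3.95 meV

Eᵢ/kT = 0, 3.0092, 4.9266.
Z = Σ gᵢe^(−Eᵢ/kT) = 6·e^(−0) + 1·e^(−3.0092) + 2·e^(−4.9266) = 6.0000 + 0.049331 + 0.014502 = 6.0638.
⟨E⟩ = Σ Eᵢ gᵢe^(−Eᵢ/kT) / Z = (0·6.0000 + 328·0.049331 + 537·0.014502) / 6.0638 = 3.95 meV.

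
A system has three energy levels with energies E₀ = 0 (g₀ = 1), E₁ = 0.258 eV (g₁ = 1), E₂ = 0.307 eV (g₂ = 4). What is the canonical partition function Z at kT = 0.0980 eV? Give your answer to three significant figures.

Z = 1.25

Eᵢ/kT = 0, 2.6327, 3.1327.
Z = Σ gᵢe^(−Eᵢ/kT) = 1·e^(−0) + 1·e^(−2.6327) + 4·e^(−3.1327) = 1.0000 + 0.071884 + 0.17440 = 1.2463.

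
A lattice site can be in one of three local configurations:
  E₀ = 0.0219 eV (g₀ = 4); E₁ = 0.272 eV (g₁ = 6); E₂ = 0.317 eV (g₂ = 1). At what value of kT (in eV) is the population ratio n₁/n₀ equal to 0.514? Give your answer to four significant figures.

0.2335 eV

n₁/n₀ = (g₁/g₀) exp[−(E₁−E₀)/kT] = 0.514.
⇒ (E₁−E₀)/kT = ln((6/4)/0.514) = ln(2.91829) = 1.07100.
kT = 0.2501 eV / 1.07100 = 0.2335 eV.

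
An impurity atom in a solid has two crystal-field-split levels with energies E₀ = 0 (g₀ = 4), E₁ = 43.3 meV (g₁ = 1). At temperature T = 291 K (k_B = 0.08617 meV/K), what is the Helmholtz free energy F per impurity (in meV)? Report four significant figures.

-35.85 meV

k_BT = 0.08617 × 291 K = 25.0755 meV.
Eᵢ/kT = 0, 1.72679.
Z = Σ gᵢe^(−Eᵢ/kT) = 4·e^(−0) + 1·e^(−1.72679) = 4.00000 + 0.177854 = 4.17785.
F = −kT ln Z = −25.0755 × ln(4.17785) = −25.0755 × 1.42980 = -35.85 meV.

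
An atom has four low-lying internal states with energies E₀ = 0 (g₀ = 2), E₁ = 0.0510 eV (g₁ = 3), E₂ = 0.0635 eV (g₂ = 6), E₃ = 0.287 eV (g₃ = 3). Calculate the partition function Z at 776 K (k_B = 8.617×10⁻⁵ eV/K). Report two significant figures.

Z = 5.8

k_BT = 8.617×10⁻⁵ × 776 K = 0.06687 eV.
Eᵢ/kT = 0, 0.7627, 0.9496, 4.292.
Z = Σ gᵢe^(−Eᵢ/kT) = 2·e^(−0) + 3·e^(−0.7627) + 6·e^(−0.9496) + 3·e^(−4.292) = 2.000 + 1.399 + 2.321 + 0.04103 = 5.761.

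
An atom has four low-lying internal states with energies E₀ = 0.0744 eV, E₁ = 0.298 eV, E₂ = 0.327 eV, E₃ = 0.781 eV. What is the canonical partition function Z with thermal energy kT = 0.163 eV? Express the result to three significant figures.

Eᵢ/kT = 0.45644, 1.8282, 2.0061, 4.7914.
Z = Σ e^(−Eᵢ/kT) = e^(−0.45644) + e^(−1.8282) + e^(−2.0061) + e^(−4.7914) = 0.63354 + 0.16070 + 0.13451 + 0.0083008 = 0.93705.

Z = 0.937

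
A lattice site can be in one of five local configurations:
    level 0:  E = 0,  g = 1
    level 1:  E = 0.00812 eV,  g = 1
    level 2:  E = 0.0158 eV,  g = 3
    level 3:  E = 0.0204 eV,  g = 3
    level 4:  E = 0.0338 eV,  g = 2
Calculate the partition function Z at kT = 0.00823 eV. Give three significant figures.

Eᵢ/kT = 0, 0.98663, 1.9198, 2.4787, 4.1069.
Z = Σ gᵢe^(−Eᵢ/kT) = 1·e^(−0) + 1·e^(−0.98663) + 3·e^(−1.9198) + 3·e^(−2.4787) + 2·e^(−4.1069) = 1.0000 + 0.37283 + 0.43991 + 0.25156 + 0.032917 = 2.0972.

Z = 2.10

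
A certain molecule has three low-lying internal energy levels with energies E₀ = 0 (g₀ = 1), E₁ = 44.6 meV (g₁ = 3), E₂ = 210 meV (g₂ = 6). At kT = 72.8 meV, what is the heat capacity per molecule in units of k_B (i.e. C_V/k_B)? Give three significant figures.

0.709

Eᵢ/kT = 0, 0.61264, 2.8846.
Z = Σ gᵢe^(−Eᵢ/kT) = 1·e^(−0) + 3·e^(−0.61264) + 6·e^(−2.8846) = 1.0000 + 1.6258 + 0.33526 = 2.9611.
⟨E⟩ = 48.264 meV, ⟨E²⟩ = 6085.2 meV².
C_V/k_B = (⟨E²⟩ − ⟨E⟩²)/(kT)² = (6085.2 − 2329.4)/5299.8 = 0.709.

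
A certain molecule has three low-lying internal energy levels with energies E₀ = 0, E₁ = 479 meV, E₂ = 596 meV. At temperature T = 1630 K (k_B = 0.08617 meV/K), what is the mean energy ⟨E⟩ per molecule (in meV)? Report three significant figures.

23.3 meV

k_BT = 0.08617 × 1630 K = 140.46 meV.
Eᵢ/kT = 0, 3.4102, 4.2432.
Z = Σ e^(−Eᵢ/kT) = e^(−0) + e^(−3.4102) + e^(−4.2432) = 1.0000 + 0.033035 + 0.014362 = 1.0474.
⟨E⟩ = Σ Eᵢ e^(−Eᵢ/kT) / Z = (0·1.0000 + 479·0.033035 + 596·0.014362) / 1.0474 = 23.3 meV.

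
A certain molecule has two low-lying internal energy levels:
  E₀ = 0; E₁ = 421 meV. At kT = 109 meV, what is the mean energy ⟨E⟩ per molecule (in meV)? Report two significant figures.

8.7 meV

Eᵢ/kT = 0, 3.862.
Z = Σ e^(−Eᵢ/kT) = e^(−0) + e^(−3.862) = 1.000 + 0.02103 = 1.021.
⟨E⟩ = Σ Eᵢ e^(−Eᵢ/kT) / Z = (0·1.000 + 421·0.02103) / 1.021 = 8.7 meV.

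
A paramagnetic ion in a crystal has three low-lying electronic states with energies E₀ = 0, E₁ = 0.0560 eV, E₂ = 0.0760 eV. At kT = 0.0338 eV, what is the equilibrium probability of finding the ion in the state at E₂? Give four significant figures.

Eᵢ/kT = 0, 1.65680, 2.24852.
Z = Σ e^(−Eᵢ/kT) = e^(−0) + e^(−1.65680) + e^(−2.24852) = 1.00000 + 0.190748 + 0.105555 = 1.29630.
P₂ = e^(−E₂/kT) / Z = 0.105555/1.29630 = 0.08143.

0.08143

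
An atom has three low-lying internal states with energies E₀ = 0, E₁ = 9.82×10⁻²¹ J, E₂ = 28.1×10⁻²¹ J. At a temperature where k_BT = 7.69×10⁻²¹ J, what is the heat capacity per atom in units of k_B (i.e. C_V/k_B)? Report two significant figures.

0.49

Eᵢ/kT = 0, 1.277, 3.654.
Z = Σ e^(−Eᵢ/kT) = e^(−0) + e^(−1.277) + e^(−3.654) = 1.000 + 0.2789 + 0.02589 = 1.305.
⟨E⟩ = 2.656, ⟨E²⟩ = 36.27.
C_V/k_B = (⟨E²⟩ − ⟨E⟩²)/(kT)² = (36.27 − 7.054)/59.14 = 0.49.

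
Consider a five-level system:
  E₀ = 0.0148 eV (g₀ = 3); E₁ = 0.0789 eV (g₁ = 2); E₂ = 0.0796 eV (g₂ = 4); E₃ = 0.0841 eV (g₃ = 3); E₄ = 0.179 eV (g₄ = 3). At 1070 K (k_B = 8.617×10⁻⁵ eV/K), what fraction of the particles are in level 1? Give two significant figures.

0.13

k_BT = 8.617×10⁻⁵ × 1070 K = 0.09220 eV.
Eᵢ/kT = 0.1605, 0.8557, 0.8633, 0.9121, 1.941.
Z = Σ gᵢe^(−Eᵢ/kT) = 3·e^(−0.1605) + 2·e^(−0.8557) + 4·e^(−0.8633) + 3·e^(−0.9121) + 3·e^(−1.941) = 2.555 + 0.8500 + 1.687 + 1.205 + 0.4307 = 6.728.
P₁ = g₁ e^(−E₁/kT) / Z = 0.8500/6.728 = 0.13.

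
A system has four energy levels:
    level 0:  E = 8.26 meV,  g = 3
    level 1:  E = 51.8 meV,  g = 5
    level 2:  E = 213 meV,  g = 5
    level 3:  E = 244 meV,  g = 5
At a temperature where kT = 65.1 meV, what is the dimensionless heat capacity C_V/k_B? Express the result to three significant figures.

0.614

Eᵢ/kT = 0.12688, 0.79570, 3.2719, 3.7481.
Z = Σ gᵢe^(−Eᵢ/kT) = 3·e^(−0.12688) + 5·e^(−0.79570) + 5·e^(−3.2719) + 5·e^(−3.7481) = 2.6425 + 2.2563 + 0.18967 + 0.11781 = 5.2063.
⟨E⟩ = 39.923 meV, ⟨E²⟩ = 4197.5 meV².
C_V/k_B = (⟨E²⟩ − ⟨E⟩²)/(kT)² = (4197.5 − 1593.8)/4238.0 = 0.614.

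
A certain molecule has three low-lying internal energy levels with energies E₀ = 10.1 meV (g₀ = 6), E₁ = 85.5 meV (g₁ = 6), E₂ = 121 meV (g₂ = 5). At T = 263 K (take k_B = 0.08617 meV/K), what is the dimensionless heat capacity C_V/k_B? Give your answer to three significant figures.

k_BT = 0.08617 × 263 K = 22.663 meV.
Eᵢ/kT = 0.44566, 3.7727, 5.3391.
Z = Σ gᵢe^(−Eᵢ/kT) = 6·e^(−0.44566) + 6·e^(−3.7727) + 5·e^(−5.3391) = 3.8424 + 0.13794 + 0.024001 = 4.0043.
⟨E⟩ = 13.362 meV, ⟨E²⟩ = 437.46 meV².
C_V/k_B = (⟨E²⟩ − ⟨E⟩²)/(kT)² = (437.46 − 178.54)/513.61 = 0.504.

0.504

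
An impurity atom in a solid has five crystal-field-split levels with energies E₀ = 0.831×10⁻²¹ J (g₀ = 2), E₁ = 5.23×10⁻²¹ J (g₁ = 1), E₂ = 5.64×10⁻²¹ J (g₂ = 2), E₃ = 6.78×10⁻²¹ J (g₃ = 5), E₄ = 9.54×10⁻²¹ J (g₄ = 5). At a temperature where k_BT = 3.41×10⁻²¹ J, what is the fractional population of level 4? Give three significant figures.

0.0966

Eᵢ/kT = 0.24370, 1.5337, 1.6540, 1.9883, 2.7977.
Z = Σ gᵢe^(−Eᵢ/kT) = 2·e^(−0.24370) + 1·e^(−1.5337) + 2·e^(−1.6540) + 5·e^(−1.9883) + 5·e^(−2.7977) = 1.5674 + 0.21574 + 0.38257 + 0.68464 + 0.30475 = 3.1551.
P₄ = g₄ e^(−E₄/kT) / Z = 0.30475/3.1551 = 0.0966.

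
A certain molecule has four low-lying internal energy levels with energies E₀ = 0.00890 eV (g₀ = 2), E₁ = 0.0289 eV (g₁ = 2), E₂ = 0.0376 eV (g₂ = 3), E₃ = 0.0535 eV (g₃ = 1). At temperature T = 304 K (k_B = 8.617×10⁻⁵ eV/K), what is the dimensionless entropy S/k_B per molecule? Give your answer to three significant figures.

1.93

k_BT = 8.617×10⁻⁵ × 304 K = 0.026196 eV.
Eᵢ/kT = 0.33975, 1.1032, 1.4353, 2.0423.
Z = Σ gᵢe^(−Eᵢ/kT) = 2·e^(−0.33975) + 2·e^(−1.1032) + 3·e^(−1.4353) + 1·e^(−2.0423) = 1.4239 + 0.66362 + 0.71413 + 0.12973 = 2.9314.
⟨E⟩ = Σ EᵢPᵢ = 0.022393 eV.
S/k_B = ln Z + ⟨E⟩/kT = ln(2.9314) + 0.022393/0.026196 = 1.0755 + 0.85483 = 1.93.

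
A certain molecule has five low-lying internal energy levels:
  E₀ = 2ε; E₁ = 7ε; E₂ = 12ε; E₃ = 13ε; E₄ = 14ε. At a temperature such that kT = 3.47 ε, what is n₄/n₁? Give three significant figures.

0.133

n₄/n₁ = exp[−(E₄−E₁)/kT] = exp(−(7ε)/(3.47ε)) = exp(-2.0173) = 0.133.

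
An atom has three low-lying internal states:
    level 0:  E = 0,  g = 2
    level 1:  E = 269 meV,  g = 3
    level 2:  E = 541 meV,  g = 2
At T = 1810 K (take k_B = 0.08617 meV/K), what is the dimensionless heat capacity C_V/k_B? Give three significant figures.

k_BT = 0.08617 × 1810 K = 155.97 meV.
Eᵢ/kT = 0, 1.7247, 3.4686.
Z = Σ gᵢe^(−Eᵢ/kT) = 2·e^(−0) + 3·e^(−1.7247) + 2·e^(−3.4686) = 2.0000 + 0.53468 + 0.062321 = 2.5970.
⟨E⟩ = 68.365 meV, ⟨E²⟩ = 21922 meV².
C_V/k_B = (⟨E²⟩ − ⟨E⟩²)/(kT)² = (21922 − 4673.8)/24327 = 0.709.

0.709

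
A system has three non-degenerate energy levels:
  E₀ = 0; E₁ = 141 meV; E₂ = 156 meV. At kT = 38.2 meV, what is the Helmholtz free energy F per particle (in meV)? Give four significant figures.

-1.564 meV

Eᵢ/kT = 0, 3.69110, 4.08377.
Z = Σ e^(−Eᵢ/kT) = e^(−0) + e^(−3.69110) + e^(−4.08377) = 1.00000 + 0.0249445 + 0.0168438 = 1.04179.
F = −kT ln Z = −38.2 × ln(1.04179) = −38.2 × 0.0409404 = -1.564 meV.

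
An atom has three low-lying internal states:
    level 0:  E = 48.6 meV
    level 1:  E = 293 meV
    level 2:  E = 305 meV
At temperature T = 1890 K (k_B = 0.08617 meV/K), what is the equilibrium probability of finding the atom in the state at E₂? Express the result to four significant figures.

0.1448

k_BT = 0.08617 × 1890 K = 162.861 meV.
Eᵢ/kT = 0.298414, 1.79908, 1.87276.
Z = Σ e^(−Eᵢ/kT) = e^(−0.298414) + e^(−1.79908) + e^(−1.87276) = 0.741994 + 0.165451 + 0.153699 = 1.06114.
P₂ = e^(−E₂/kT) / Z = 0.153699/1.06114 = 0.1448.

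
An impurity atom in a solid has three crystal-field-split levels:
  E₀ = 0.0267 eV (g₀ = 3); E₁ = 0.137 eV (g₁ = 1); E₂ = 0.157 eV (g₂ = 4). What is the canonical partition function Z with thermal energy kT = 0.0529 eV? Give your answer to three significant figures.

Eᵢ/kT = 0.50473, 2.5898, 2.9679.
Z = Σ gᵢe^(−Eᵢ/kT) = 3·e^(−0.50473) + 1·e^(−2.5898) + 4·e^(−2.9679) = 1.8110 + 0.075035 + 0.20564 = 2.0917.

Z = 2.09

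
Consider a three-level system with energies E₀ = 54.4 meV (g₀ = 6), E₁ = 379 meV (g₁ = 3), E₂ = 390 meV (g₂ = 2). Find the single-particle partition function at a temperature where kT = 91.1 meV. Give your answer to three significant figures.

Z = 3.38

Eᵢ/kT = 0.59715, 4.1603, 4.2810.
Z = Σ gᵢe^(−Eᵢ/kT) = 6·e^(−0.59715) + 3·e^(−4.1603) + 2·e^(−4.2810) = 3.3023 + 0.046809 + 0.027658 = 3.3768.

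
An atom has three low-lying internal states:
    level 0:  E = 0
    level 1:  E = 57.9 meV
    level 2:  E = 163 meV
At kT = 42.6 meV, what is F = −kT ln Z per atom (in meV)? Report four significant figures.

-10.47 meV

Eᵢ/kT = 0, 1.35915, 3.82629.
Z = Σ e^(−Eᵢ/kT) = e^(−0) + e^(−1.35915) + e^(−3.82629) = 1.00000 + 0.256879 + 0.0217903 = 1.27867.
F = −kT ln Z = −42.6 × ln(1.27867) = −42.6 × 0.245820 = -10.47 meV.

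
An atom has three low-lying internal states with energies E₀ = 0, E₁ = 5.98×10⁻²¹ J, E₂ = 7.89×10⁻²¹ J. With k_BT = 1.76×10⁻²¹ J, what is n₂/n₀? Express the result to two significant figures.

n₂/n₀ = exp[−(E₂−E₀)/kT] = exp(−(7.89 ×10⁻²¹ J)/(1.76 ×10⁻²¹ J)) = exp(-4.483) = 0.011.

0.011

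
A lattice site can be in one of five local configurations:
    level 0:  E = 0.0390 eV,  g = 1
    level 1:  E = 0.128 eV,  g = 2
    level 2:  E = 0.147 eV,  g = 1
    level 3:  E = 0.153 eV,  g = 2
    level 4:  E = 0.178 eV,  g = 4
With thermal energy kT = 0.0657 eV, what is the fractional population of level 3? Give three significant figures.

0.139

Eᵢ/kT = 0.59361, 1.9482, 2.2374, 2.3288, 2.7093.
Z = Σ gᵢe^(−Eᵢ/kT) = 1·e^(−0.59361) + 2·e^(−1.9482) + 1·e^(−2.2374) + 2·e^(−2.3288) + 4·e^(−2.7093) = 0.55233 + 0.28506 + 0.10674 + 0.19483 + 0.26633 = 1.4053.
P₃ = g₃ e^(−E₃/kT) / Z = 0.19483/1.4053 = 0.139.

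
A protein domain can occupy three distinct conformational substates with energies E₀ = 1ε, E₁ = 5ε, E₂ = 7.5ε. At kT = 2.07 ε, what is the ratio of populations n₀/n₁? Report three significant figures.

n₀/n₁ = exp[−(E₀−E₁)/kT] = exp(−(-4ε)/(2.07ε)) = exp(1.9324) = 6.91.

6.91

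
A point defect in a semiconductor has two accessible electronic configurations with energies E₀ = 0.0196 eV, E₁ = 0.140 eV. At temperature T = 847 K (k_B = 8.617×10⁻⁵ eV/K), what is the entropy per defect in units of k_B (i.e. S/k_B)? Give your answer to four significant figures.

k_BT = 8.617×10⁻⁵ × 847 K = 0.0729860 eV.
Eᵢ/kT = 0.268545, 1.91818.
Z = Σ e^(−Eᵢ/kT) = e^(−0.268545) + e^(−1.91818) = 0.764491 + 0.146874 = 0.911365.
⟨E⟩ = Σ EᵢPᵢ = 0.0390035 eV.
S/k_B = ln Z + ⟨E⟩/kT = ln(0.911365) + 0.0390035/0.0729860 = -0.0928118 + 0.534397 = 0.4416.

0.4416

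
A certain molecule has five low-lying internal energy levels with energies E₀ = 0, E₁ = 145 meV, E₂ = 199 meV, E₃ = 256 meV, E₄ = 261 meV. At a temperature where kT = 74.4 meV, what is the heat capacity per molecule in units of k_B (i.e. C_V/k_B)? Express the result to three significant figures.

1.12

Eᵢ/kT = 0, 1.9489, 2.6747, 3.4409, 3.5081.
Z = Σ e^(−Eᵢ/kT) = e^(−0) + e^(−1.9489) + e^(−2.6747) + e^(−3.4409) + e^(−3.5081) = 1.0000 + 0.14243 + 0.068928 + 0.032036 + 0.029954 = 1.2733.
⟨E⟩ = 39.573 meV, ⟨E²⟩ = 7747.0 meV².
C_V/k_B = (⟨E²⟩ − ⟨E⟩²)/(kT)² = (7747.0 − 1566.0)/5535.4 = 1.12.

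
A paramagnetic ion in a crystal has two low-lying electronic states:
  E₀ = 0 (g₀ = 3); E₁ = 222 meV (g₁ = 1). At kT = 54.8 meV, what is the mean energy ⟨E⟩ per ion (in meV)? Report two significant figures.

1.3 meV

Eᵢ/kT = 0, 4.051.
Z = Σ gᵢe^(−Eᵢ/kT) = 3·e^(−0) + 1·e^(−4.051) = 3.000 + 0.01740 = 3.017.
⟨E⟩ = Σ Eᵢ gᵢe^(−Eᵢ/kT) / Z = (0·3.000 + 222·0.01740) / 3.017 = 1.3 meV.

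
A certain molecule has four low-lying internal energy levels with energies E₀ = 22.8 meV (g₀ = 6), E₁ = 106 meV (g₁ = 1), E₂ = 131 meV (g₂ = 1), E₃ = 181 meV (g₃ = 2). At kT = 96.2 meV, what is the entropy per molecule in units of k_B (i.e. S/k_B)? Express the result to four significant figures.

2.156

Eᵢ/kT = 0.237006, 1.10187, 1.36175, 1.88150.
Z = Σ gᵢe^(−Eᵢ/kT) = 6·e^(−0.237006) + 1·e^(−1.10187) + 1·e^(−1.36175) + 2·e^(−1.88150) = 4.73392 + 0.332249 + 0.256212 + 0.304723 = 5.62710.
⟨E⟩ = Σ EᵢPᵢ = 41.2060 meV.
S/k_B = ln Z + ⟨E⟩/kT = ln(5.62710) + 41.2060/96.2 = 1.72759 + 0.428337 = 2.156.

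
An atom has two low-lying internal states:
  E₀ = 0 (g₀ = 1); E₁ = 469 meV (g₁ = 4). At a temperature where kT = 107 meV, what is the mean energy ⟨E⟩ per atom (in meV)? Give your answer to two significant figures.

Eᵢ/kT = 0, 4.383.
Z = Σ gᵢe^(−Eᵢ/kT) = 1·e^(−0) + 4·e^(−4.383) = 1.000 + 0.04995 = 1.050.
⟨E⟩ = Σ Eᵢ gᵢe^(−Eᵢ/kT) / Z = (0·1.000 + 469·0.04995) / 1.050 = 22 meV.

22 meV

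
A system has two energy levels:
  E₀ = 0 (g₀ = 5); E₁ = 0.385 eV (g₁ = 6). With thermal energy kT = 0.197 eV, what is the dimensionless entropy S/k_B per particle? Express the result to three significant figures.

2.05

Eᵢ/kT = 0, 1.9543.
Z = Σ gᵢe^(−Eᵢ/kT) = 5·e^(−0) + 6·e^(−1.9543) = 5.0000 + 0.84998 = 5.8500.
⟨E⟩ = Σ EᵢPᵢ = 0.055939 eV.
S/k_B = ln Z + ⟨E⟩/kT = ln(5.8500) + 0.055939/0.197 = 1.7664 + 0.28395 = 2.05.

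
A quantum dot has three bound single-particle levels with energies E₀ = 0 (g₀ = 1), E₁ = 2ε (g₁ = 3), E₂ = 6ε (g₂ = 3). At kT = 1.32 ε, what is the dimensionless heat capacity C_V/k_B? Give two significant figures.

0.83

Eᵢ/kT = 0, 1.515, 4.545.
Z = Σ gᵢe^(−Eᵢ/kT) = 1·e^(−0) + 3·e^(−1.515) + 3·e^(−4.545) = 1.000 + 0.6594 + 0.03186 = 1.691.
⟨E⟩ = 0.8929 ε, ⟨E²⟩ = 2.238 ε².
C_V/k_B = (⟨E²⟩ − ⟨E⟩²)/(kT)² = (2.238 − 0.7973)/1.742 = 0.83.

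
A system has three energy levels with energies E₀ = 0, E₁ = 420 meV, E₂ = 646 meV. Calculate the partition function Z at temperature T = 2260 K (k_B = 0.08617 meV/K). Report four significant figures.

Z = 1.152

k_BT = 0.08617 × 2260 K = 194.744 meV.
Eᵢ/kT = 0, 2.15668, 3.31718.
Z = Σ e^(−Eᵢ/kT) = e^(−0) + e^(−2.15668) + e^(−3.31718) = 1.00000 + 0.115709 + 0.0362549 = 1.15196.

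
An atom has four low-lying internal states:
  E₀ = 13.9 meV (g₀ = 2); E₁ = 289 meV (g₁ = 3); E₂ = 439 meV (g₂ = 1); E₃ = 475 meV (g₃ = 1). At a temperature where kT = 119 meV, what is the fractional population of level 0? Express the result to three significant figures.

0.852

Eᵢ/kT = 0.11681, 2.4286, 3.6891, 3.9916.
Z = Σ gᵢe^(−Eᵢ/kT) = 2·e^(−0.11681) + 3·e^(−2.4286) + 1·e^(−3.6891) + 1·e^(−3.9916) = 1.7795 + 0.26448 + 0.024994 + 0.018470 = 2.0874.
P₀ = g₀ e^(−E₀/kT) / Z = 1.7795/2.0874 = 0.852.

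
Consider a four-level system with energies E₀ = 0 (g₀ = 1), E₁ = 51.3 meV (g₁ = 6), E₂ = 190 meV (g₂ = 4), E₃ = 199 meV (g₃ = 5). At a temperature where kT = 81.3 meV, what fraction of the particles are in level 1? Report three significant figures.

0.637

Eᵢ/kT = 0, 0.63100, 2.3370, 2.4477.
Z = Σ gᵢe^(−Eᵢ/kT) = 1·e^(−0) + 6·e^(−0.63100) + 4·e^(−2.3370) + 5·e^(−2.4477) = 1.0000 + 3.1924 + 0.38647 + 0.43246 = 5.0113.
P₁ = g₁ e^(−E₁/kT) / Z = 3.1924/5.0113 = 0.637.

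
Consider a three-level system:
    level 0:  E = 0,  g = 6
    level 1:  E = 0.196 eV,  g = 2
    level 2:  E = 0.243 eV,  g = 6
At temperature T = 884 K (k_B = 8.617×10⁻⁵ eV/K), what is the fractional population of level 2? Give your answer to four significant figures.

k_BT = 8.617×10⁻⁵ × 884 K = 0.0761743 eV.
Eᵢ/kT = 0, 2.57305, 3.19005.
Z = Σ gᵢe^(−Eᵢ/kT) = 6·e^(−0) + 2·e^(−2.57305) + 6·e^(−3.19005) = 6.00000 + 0.152605 + 0.247019 = 6.39962.
P₂ = g₂ e^(−E₂/kT) / Z = 0.247019/6.39962 = 0.03860.

0.03860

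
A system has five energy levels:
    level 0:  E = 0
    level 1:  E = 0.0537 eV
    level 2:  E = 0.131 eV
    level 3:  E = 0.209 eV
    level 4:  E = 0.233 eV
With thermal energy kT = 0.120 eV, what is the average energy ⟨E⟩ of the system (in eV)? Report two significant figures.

Eᵢ/kT = 0, 0.4475, 1.092, 1.742, 1.942.
Z = Σ e^(−Eᵢ/kT) = e^(−0) + e^(−0.4475) + e^(−1.092) + e^(−1.742) + e^(−1.942) = 1.000 + 0.6392 + 0.3355 + 0.1752 + 0.1434 = 2.293.
⟨E⟩ = Σ Eᵢ e^(−Eᵢ/kT) / Z = (0·1.000 + 0.0537·0.6392 + 0.131·0.3355 + 0.209·0.1752 + 0.233·0.1434) / 2.293 = 0.065 eV.

0.065 eV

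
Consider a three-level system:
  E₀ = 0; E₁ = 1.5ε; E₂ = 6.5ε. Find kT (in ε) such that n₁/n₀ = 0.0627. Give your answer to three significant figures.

0.542 ε

n₁/n₀ = exp[−(E₁−E₀)/kT] = 0.0627.
⇒ (E₁−E₀)/kT = ln(1/0.0627) = ln(15.949) = 2.7694.
kT = 1.5ε / 2.7694 = 0.542 ε.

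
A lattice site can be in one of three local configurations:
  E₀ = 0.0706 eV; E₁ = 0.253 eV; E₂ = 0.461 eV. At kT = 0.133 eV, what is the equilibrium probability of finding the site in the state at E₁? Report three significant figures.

0.194

Eᵢ/kT = 0.53083, 1.9023, 3.4662.
Z = Σ e^(−Eᵢ/kT) = e^(−0.53083) + e^(−1.9023) + e^(−3.4662) = 0.58812 + 0.14923 + 0.031236 = 0.76859.
P₁ = e^(−E₁/kT) / Z = 0.14923/0.76859 = 0.194.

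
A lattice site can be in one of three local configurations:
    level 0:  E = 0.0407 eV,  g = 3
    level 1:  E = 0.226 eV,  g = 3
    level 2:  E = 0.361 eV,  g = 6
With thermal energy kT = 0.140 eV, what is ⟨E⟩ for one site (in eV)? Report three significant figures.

Eᵢ/kT = 0.29071, 1.6143, 2.5786.
Z = Σ gᵢe^(−Eᵢ/kT) = 3·e^(−0.29071) + 3·e^(−1.6143) + 6·e^(−2.5786) = 2.2432 + 0.59709 + 0.45528 = 3.2956.
⟨E⟩ = Σ Eᵢ gᵢe^(−Eᵢ/kT) / Z = (0.0407·2.2432 + 0.226·0.59709 + 0.361·0.45528) / 3.2956 = 0.119 eV.

0.119 eV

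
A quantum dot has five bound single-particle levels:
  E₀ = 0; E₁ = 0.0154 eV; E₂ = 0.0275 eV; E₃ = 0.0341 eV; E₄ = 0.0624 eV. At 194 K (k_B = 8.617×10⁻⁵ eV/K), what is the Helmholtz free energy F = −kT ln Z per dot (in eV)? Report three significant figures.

k_BT = 8.617×10⁻⁵ × 194 K = 0.016717 eV.
Eᵢ/kT = 0, 0.92122, 1.6450, 2.0398, 3.7327.
Z = Σ e^(−Eᵢ/kT) = e^(−0) + e^(−0.92122) + e^(−1.6450) + e^(−2.0398) + e^(−3.7327) = 1.0000 + 0.39803 + 0.19301 + 0.13005 + 0.023928 = 1.7450.
F = −kT ln Z = −0.016717 × ln(1.7450) = −0.016717 × 0.55675 = -0.00931 eV.

-0.00931 eV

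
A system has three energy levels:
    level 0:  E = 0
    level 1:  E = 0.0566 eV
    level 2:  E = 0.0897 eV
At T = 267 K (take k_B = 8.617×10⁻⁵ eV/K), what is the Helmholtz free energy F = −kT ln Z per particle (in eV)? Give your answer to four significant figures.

-0.002312 eV

k_BT = 8.617×10⁻⁵ × 267 K = 0.0230074 eV.
Eᵢ/kT = 0, 2.46008, 3.89875.
Z = Σ e^(−Eᵢ/kT) = e^(−0) + e^(−2.46008) + e^(−3.89875) = 1.00000 + 0.0854281 + 0.0202672 = 1.10570.
F = −kT ln Z = −0.0230074 × ln(1.10570) = −0.0230074 × 0.100479 = -0.002312 eV.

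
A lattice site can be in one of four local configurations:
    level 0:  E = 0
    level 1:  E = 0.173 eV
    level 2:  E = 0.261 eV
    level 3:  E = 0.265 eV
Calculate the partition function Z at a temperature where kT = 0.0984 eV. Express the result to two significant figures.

Eᵢ/kT = 0, 1.758, 2.652, 2.693.
Z = Σ e^(−Eᵢ/kT) = e^(−0) + e^(−1.758) + e^(−2.652) + e^(−2.693) = 1.000 + 0.1724 + 0.07051 + 0.06768 = 1.311.

Z = 1.3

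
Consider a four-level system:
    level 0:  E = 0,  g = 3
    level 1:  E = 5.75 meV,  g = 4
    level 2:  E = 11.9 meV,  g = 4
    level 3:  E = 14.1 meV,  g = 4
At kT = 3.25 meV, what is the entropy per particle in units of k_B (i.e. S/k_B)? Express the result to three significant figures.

1.82

Eᵢ/kT = 0, 1.7692, 3.6615, 4.3385.
Z = Σ gᵢe^(−Eᵢ/kT) = 3·e^(−0) + 4·e^(−1.7692) + 4·e^(−3.6615) + 4·e^(−4.3385) = 3.0000 + 0.68188 + 0.10278 + 0.052224 = 3.8369.
⟨E⟩ = Σ EᵢPᵢ = 1.5326 meV.
S/k_B = ln Z + ⟨E⟩/kT = ln(3.8369) + 1.5326/3.25 = 1.3447 + 0.47157 = 1.82.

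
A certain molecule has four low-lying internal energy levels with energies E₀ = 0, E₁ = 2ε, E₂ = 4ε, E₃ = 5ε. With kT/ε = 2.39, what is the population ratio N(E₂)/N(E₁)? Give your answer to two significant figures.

n₂/n₁ = exp[−(E₂−E₁)/kT] = exp(−(2ε)/(2.39ε)) = exp(-0.8368) = 0.43.

0.43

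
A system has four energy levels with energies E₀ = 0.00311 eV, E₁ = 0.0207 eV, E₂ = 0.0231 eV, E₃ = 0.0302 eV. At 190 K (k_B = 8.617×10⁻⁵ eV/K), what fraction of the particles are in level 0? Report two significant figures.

k_BT = 8.617×10⁻⁵ × 190 K = 0.01637 eV.
Eᵢ/kT = 0.1900, 1.265, 1.411, 1.845.
Z = Σ e^(−Eᵢ/kT) = e^(−0.1900) + e^(−1.265) + e^(−1.411) + e^(−1.845) = 0.8270 + 0.2822 + 0.2439 + 0.1580 = 1.511.
P₀ = e^(−E₀/kT) / Z = 0.8270/1.511 = 0.55.

0.55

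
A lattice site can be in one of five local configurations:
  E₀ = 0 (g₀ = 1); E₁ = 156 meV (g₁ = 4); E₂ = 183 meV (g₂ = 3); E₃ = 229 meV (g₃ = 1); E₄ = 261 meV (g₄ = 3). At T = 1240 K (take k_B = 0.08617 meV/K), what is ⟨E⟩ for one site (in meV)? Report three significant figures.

k_BT = 0.08617 × 1240 K = 106.85 meV.
Eᵢ/kT = 0, 1.4600, 1.7127, 2.1432, 2.4427.
Z = Σ gᵢe^(−Eᵢ/kT) = 1·e^(−0) + 4·e^(−1.4600) + 3·e^(−1.7127) + 1·e^(−2.1432) + 3·e^(−2.4427) = 1.0000 + 0.92895 + 0.54113 + 0.11728 + 0.26078 = 2.8481.
⟨E⟩ = Σ Eᵢ gᵢe^(−Eᵢ/kT) / Z = (0·1.0000 + 156·0.92895 + 183·0.54113 + 229·0.11728 + 261·0.26078) / 2.8481 = 119 meV.

119 meV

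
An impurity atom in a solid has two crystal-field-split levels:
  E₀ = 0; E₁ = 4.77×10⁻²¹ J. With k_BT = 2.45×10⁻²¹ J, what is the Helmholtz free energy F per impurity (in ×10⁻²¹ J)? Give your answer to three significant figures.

-0.327 ×10⁻²¹ J

Eᵢ/kT = 0, 1.9469.
Z = Σ e^(−Eᵢ/kT) = e^(−0) + e^(−1.9469) = 1.0000 + 0.14272 = 1.1427.
F = −kT ln Z = −2.45 × ln(1.1427) = −2.45 × 0.13339 = -0.327 ×10⁻²¹ J.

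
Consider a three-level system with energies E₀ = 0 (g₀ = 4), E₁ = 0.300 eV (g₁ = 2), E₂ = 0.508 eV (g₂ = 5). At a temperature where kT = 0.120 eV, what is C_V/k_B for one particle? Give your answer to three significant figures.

Eᵢ/kT = 0, 2.5000, 4.2333.
Z = Σ gᵢe^(−Eᵢ/kT) = 4·e^(−0) + 2·e^(−2.5000) + 5·e^(−4.2333) = 4.0000 + 0.16417 + 0.072522 = 4.2367.
⟨E⟩ = 0.020321 eV, ⟨E²⟩ = 0.0079049 eV².
C_V/k_B = (⟨E²⟩ − ⟨E⟩²)/(kT)² = (0.0079049 − 0.00041294)/0.014400 = 0.520.

0.520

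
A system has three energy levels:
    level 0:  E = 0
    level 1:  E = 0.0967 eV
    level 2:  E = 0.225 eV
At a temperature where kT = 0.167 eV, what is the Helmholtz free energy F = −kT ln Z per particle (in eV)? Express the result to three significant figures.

-0.100 eV

Eᵢ/kT = 0, 0.57904, 1.3473.
Z = Σ e^(−Eᵢ/kT) = e^(−0) + e^(−0.57904) + e^(−1.3473) = 1.0000 + 0.56044 + 0.25994 = 1.8204.
F = −kT ln Z = −0.167 × ln(1.8204) = −0.167 × 0.59906 = -0.100 eV.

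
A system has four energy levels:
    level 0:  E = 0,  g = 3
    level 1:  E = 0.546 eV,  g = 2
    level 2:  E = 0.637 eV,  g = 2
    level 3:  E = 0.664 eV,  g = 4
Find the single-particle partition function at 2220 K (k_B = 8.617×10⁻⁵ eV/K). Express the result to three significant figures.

Z = 3.31

k_BT = 8.617×10⁻⁵ × 2220 K = 0.19130 eV.
Eᵢ/kT = 0, 2.8542, 3.3298, 3.4710.
Z = Σ gᵢe^(−Eᵢ/kT) = 3·e^(−0) + 2·e^(−2.8542) + 2·e^(−3.3298) + 4·e^(−3.4710) = 3.0000 + 0.11520 + 0.071601 + 0.12434 = 3.3111.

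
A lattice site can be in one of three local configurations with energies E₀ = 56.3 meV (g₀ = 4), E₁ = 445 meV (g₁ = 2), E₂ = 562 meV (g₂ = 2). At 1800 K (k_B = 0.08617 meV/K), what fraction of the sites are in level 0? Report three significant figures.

k_BT = 0.08617 × 1800 K = 155.11 meV.
Eᵢ/kT = 0.36297, 2.8689, 3.6232.
Z = Σ gᵢe^(−Eᵢ/kT) = 4·e^(−0.36297) + 2·e^(−2.8689) + 2·e^(−3.6232) = 2.7824 + 0.11352 + 0.053394 = 2.9493.
P₀ = g₀ e^(−E₀/kT) / Z = 2.7824/2.9493 = 0.943.

0.943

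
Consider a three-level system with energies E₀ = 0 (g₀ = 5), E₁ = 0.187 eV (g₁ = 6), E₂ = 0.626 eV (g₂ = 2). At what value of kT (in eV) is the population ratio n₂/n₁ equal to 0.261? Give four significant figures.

1.795 eV

n₂/n₁ = (g₂/g₁) exp[−(E₂−E₁)/kT] = 0.261.
⇒ (E₂−E₁)/kT = ln((2/6)/0.261) = ln(1.27714) = 0.244623.
kT = 0.439 eV / 0.244623 = 1.795 eV.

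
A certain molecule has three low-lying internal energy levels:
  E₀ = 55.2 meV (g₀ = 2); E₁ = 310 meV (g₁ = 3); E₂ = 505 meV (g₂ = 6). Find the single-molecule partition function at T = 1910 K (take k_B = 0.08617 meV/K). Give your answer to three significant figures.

Z = 2.17

k_BT = 0.08617 × 1910 K = 164.58 meV.
Eᵢ/kT = 0.33540, 1.8836, 3.0684.
Z = Σ gᵢe^(−Eᵢ/kT) = 2·e^(−0.33540) + 3·e^(−1.8836) + 6·e^(−3.0684) = 1.4301 + 0.45613 + 0.27897 = 2.1652.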